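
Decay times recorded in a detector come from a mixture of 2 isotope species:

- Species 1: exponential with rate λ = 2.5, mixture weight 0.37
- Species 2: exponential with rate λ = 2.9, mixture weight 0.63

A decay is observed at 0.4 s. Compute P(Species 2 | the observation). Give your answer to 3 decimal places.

By Bayes' theorem, P(k | x) = π_k f_k(x) / Σ_j π_j f_j(x).
Component likelihoods at x = 0.4 s:
  p_1 = 2.5·e^(−2.5·0.4) = 2.5·e^(−1.0000) = 0.919699
  p_2 = 2.9·e^(−2.9·0.4) = 2.9·e^(−1.1600) = 0.90911
Prior × likelihood for each component:
  π_1·p_1 = 0.37 × 0.919699 = 0.340288
  π_2·p_2 = 0.63 × 0.90911 = 0.572739
Normaliser: 0.340288 + 0.572739 = 0.913028
So the posterior for Species 2 is 0.572739 / 0.913028 ≈ 0.627.

0.627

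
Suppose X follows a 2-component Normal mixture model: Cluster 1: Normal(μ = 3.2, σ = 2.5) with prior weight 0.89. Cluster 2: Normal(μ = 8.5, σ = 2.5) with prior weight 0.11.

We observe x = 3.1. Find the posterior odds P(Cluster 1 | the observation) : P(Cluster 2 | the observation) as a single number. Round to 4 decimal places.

83.3244

Posterior odds = (π_i f_i(x)) / (π_j f_j(x)); the normalising sum cancels.
Normal densities:
  f_1 = (1/(2.5·√(2π)))·exp(−(3.1−3.2)²/(2·2.5²)) = 0.159577·exp(-0.00080) = 0.159449
  f_2 = (1/(2.5·√(2π)))·exp(−(3.1−8.5)²/(2·2.5²)) = 0.159577·exp(-2.33280) = 0.0154827
Posterior odds = (π_1·f_1) / (π_2·f_2) = (0.89·0.159449) / (0.11·0.0154827) = 0.14191 / 0.0017031 ≈ 83.3244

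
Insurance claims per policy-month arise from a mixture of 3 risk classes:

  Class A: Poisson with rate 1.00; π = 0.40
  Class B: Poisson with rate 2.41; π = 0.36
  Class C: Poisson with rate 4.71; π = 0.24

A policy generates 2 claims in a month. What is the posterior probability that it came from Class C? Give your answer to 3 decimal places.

By Bayes' theorem, P(k | x) = π_k f_k(x) / Σ_j π_j f_j(x).
Poisson probabilities:
  L_A = 0.18394
  L_B = 0.260828
  L_C = 0.0998814
Unnormalised posteriors:
  π_A·L_A = 0.40 × 0.18394 = 0.0735759
  π_B·L_B = 0.36 × 0.260828 = 0.0938981
  π_C·L_C = 0.24 × 0.0998814 = 0.0239715
Normaliser: 0.0735759 + 0.0938981 + 0.0239715 = 0.191446
So the posterior for Class C is 0.0239715 / 0.191446 ≈ 0.125.

0.125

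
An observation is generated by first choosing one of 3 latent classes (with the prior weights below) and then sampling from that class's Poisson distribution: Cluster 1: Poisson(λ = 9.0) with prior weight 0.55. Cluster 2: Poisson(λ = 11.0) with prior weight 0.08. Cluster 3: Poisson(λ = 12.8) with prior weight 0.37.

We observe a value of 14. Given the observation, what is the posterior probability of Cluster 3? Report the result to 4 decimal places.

0.6111

Apply Bayes' rule: the posterior for each component is proportional to its prior times its likelihood at x.
Component likelihoods at x = 14:
  p_1 = 0.0323844
  p_2 = 0.0727528
  p_3 = 0.10036
Unnormalised posteriors:
  w_1·p_1 = 0.55 × 0.0323844 = 0.0178114
  w_2·p_2 = 0.08 × 0.0727528 = 0.00582023
  w_3·p_3 = 0.37 × 0.10036 = 0.0371333
Normaliser: 0.0178114 + 0.00582023 + 0.0371333 = 0.060765
P(Cluster 3 | 14) = 0.0371333 / 0.060765 ≈ 0.6111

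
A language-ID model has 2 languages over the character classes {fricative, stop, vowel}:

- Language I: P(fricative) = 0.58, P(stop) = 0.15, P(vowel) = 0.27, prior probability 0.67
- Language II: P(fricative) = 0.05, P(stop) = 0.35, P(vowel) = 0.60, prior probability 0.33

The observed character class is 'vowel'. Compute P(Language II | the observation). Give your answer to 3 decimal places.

0.523

The responsibility of component k is π_k f_k(x) divided by Σ_j π_j f_j(x).
Evaluate each component's likelihood at the observed value:
  L_I = 0.27
  L_II = 0.6
Weight by the priors:
  π_I·L_I = 0.67 × 0.27 = 0.1809
  π_II·L_II = 0.33 × 0.6 = 0.198
Denominator: 0.1809 + 0.198 = 0.3789
P(Language II | 'vowel') ≈ 0.523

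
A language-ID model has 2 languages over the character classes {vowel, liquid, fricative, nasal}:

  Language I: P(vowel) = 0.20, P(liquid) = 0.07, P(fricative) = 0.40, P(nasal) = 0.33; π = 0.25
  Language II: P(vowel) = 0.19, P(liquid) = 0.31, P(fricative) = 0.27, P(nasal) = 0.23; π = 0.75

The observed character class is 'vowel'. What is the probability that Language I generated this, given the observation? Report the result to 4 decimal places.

Posterior ∝ prior × likelihood, so P(k | x) ∝ P(Z=k) f_k(x); normalise over all components.
Evaluate each component's likelihood at the observed value:
  p_I = P(vowel | comp) = 0.20
  p_II = P(vowel | comp) = 0.19
Multiply by the mixture weights:
  P(Z=I)·p_I = 0.25 × 0.2 = 0.05
  P(Z=II)·p_II = 0.75 × 0.19 = 0.1425
Marginal: 0.05 + 0.1425 = 0.1925
So the posterior for Language I is 0.05 / 0.1925 ≈ 0.2597.

0.2597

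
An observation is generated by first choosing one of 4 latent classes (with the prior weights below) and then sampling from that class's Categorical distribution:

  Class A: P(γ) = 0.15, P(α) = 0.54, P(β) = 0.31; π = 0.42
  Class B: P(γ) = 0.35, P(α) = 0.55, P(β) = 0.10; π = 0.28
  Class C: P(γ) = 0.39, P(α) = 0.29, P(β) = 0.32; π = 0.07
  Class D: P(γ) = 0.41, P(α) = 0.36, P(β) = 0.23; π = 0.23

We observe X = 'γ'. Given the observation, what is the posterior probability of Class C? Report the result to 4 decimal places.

P(component k | x) = w_k·f_k(x) / marginal(x), where marginal(x) = Σ_j w_j·f_j(x).
Evaluate each component's likelihood at the observed value:
  L_A = P(γ | comp) = 0.15
  L_B = P(γ | comp) = 0.35
  L_C = P(γ | comp) = 0.39
  L_D = P(γ | comp) = 0.41
Prior × likelihood for each component:
  w_A·L_A = 0.42 × 0.15 = 0.063
  w_B·L_B = 0.28 × 0.35 = 0.098
  w_C·L_C = 0.07 × 0.39 = 0.0273
  w_D·L_D = 0.23 × 0.41 = 0.0943
Denominator: 0.063 + 0.098 + 0.0273 + 0.0943 = 0.2826
P(Class C | data) ≈ 0.0966

0.0966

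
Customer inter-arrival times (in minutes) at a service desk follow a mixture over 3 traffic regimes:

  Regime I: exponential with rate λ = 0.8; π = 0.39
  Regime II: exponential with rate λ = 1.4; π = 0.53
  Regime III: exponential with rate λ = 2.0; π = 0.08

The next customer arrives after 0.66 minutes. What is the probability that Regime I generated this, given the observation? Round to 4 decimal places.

0.3530

Apply Bayes' rule: the posterior for each component is proportional to its prior times its likelihood at x.
Component likelihoods at x = 0.66 minutes:
  f_I = 0.8·e^(−0.8·0.66) = 0.8·e^(−0.5280) = 0.471827
  f_II = 1.4·e^(−1.4·0.66) = 1.4·e^(−0.9240) = 0.555699
  f_III = 2.0·e^(−2.0·0.66) = 2.0·e^(−1.3200) = 0.534271
Prior × likelihood for each component:
  π_I·f_I = 0.39 × 0.471827 = 0.184012
  π_II·f_II = 0.53 × 0.555699 = 0.294521
  π_III·f_III = 0.08 × 0.534271 = 0.0427416
Denominator: 0.184012 + 0.294521 + 0.0427416 = 0.521275
So the posterior for Regime I is 0.184012 / 0.521275 ≈ 0.3530.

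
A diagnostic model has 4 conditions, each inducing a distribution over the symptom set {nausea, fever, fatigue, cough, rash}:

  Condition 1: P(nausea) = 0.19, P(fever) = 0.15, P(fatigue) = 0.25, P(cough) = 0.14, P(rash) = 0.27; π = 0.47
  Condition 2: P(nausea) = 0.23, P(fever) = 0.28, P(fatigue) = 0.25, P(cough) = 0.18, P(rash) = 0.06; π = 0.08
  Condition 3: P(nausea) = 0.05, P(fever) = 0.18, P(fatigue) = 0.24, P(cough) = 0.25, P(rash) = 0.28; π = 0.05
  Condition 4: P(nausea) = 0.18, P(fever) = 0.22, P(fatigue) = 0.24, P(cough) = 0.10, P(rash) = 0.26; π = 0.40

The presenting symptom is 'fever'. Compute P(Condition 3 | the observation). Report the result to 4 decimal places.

Apply Bayes' rule: the posterior for each component is proportional to its prior times its likelihood at x.
Component likelihoods at x = 'fever':
  p_1 = P(fever | comp) = 0.15
  p_2 = P(fever | comp) = 0.28
  p_3 = P(fever | comp) = 0.18
  p_4 = P(fever | comp) = 0.22
Prior × likelihood for each component:
  π_1·p_1 = 0.47 × 0.15 = 0.0705
  π_2·p_2 = 0.08 × 0.28 = 0.0224
  π_3·p_3 = 0.05 × 0.18 = 0.009
  π_4·p_4 = 0.40 × 0.22 = 0.088
Sum: 0.0705 + 0.0224 + 0.009 + 0.088 = 0.1899
So the posterior for Condition 3 is 0.009 / 0.1899 ≈ 0.0474.

0.0474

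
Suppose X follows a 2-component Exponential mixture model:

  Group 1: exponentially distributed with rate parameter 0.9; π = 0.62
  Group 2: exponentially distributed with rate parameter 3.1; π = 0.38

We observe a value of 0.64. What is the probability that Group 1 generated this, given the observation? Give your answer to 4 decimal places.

By Bayes' theorem, P(k | x) = w_k f_k(x) / Σ_j w_j f_j(x).
Exponential densities:
  L_1 = 0.505928
  L_2 = 0.426306
Weight by the priors:
  w_1·L_1 = 0.62 × 0.505928 = 0.313675
  w_2·L_2 = 0.38 × 0.426306 = 0.161996
Marginal: 0.313675 + 0.161996 = 0.475672
So the posterior for Group 1 is 0.313675 / 0.475672 ≈ 0.6594.

0.6594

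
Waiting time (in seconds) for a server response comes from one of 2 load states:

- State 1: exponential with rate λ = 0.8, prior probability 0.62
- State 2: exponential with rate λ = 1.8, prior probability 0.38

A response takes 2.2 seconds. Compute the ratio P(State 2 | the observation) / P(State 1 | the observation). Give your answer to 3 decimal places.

0.153

Posterior odds = (π_i f_i(x)) / (π_j f_j(x)); the normalising sum cancels.
Evaluate each component's likelihood at the observed value:
  L_1 = 0.8·e^(−0.8·2.2) = 0.8·e^(−1.7600) = 0.137636
  L_2 = 1.8·e^(−1.8·2.2) = 1.8·e^(−3.9600) = 0.0343136
Posterior odds = (π_2·L_2) / (π_1·L_1) = (0.38·0.0343136) / (0.62·0.137636) = 0.0130392 / 0.0853343 ≈ 0.153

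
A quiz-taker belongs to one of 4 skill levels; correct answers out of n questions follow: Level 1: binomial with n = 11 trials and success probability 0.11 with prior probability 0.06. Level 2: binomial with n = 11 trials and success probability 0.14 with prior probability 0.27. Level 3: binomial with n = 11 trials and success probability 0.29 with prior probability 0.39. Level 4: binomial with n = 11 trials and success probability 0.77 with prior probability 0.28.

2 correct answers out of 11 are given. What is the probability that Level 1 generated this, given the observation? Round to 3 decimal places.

0.082

By Bayes' theorem, P(k | x) = w_k f_k(x) / Σ_j w_j f_j(x).
Binomial probabilities:
  p_1 = 0.233162
  p_2 = 0.277399
  p_3 = 0.212072
  p_4 = 5.87347e-05
Prior × likelihood for each component:
  w_1·p_1 = 0.06 × 0.233162 = 0.0139897
  w_2·p_2 = 0.27 × 0.277399 = 0.0748977
  w_3·p_3 = 0.39 × 0.212072 = 0.0827082
  w_4·p_4 = 0.28 × 5.87347e-05 = 1.64457e-05
Sum: 0.0139897 + 0.0748977 + 0.0827082 + 1.64457e-05 = 0.171612
Responsibility of Level 1: 0.0139897 / 0.171612 ≈ 0.082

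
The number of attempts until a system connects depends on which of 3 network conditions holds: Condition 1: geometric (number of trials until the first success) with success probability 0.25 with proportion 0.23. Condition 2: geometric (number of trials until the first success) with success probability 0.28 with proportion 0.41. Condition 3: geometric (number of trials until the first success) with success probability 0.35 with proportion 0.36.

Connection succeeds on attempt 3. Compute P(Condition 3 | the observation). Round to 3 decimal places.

The responsibility of component k is π_k f_k(x) divided by Σ_j π_j f_j(x).
Evaluate each component's likelihood at the observed value:
  p_1 = 0.140625
  p_2 = 0.145152
  p_3 = 0.147875
Weight by the priors:
  π_1·p_1 = 0.23 × 0.140625 = 0.0323438
  π_2·p_2 = 0.41 × 0.145152 = 0.0595123
  π_3·p_3 = 0.36 × 0.147875 = 0.053235
Marginal: 0.0323438 + 0.0595123 + 0.053235 = 0.145091
P(Condition 3 | the observation) = 0.053235 / 0.145091 ≈ 0.367

0.367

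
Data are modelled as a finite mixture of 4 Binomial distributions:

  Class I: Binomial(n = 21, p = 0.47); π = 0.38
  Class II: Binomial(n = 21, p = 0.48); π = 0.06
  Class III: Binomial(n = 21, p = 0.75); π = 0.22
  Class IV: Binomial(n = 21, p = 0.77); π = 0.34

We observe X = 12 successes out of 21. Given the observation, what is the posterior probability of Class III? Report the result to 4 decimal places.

0.1188

By Bayes' theorem, P(k | x) = w_k f_k(x) / Σ_j w_j f_j(x).
Evaluate each component's likelihood at the observed value:
  p_I = C(21,12)·0.47^12·0.53^9 = 293930·0.000116191·0.00329976 = 0.112694
  p_II = C(21,12)·0.48^12·0.52^9 = 293930·0.000149587·0.00277991 = 0.122227
  p_III = C(21,12)·0.75^12·0.25^9 = 293930·0.0316764·3.8147e-06 = 0.0355172
  p_IV = C(21,12)·0.77^12·0.23^9 = 293930·0.0434399·1.80115e-06 = 0.0229976
Prior × likelihood for each component:
  w_I·p_I = 0.38 × 0.112694 = 0.0428237
  w_II·p_II = 0.06 × 0.122227 = 0.00733365
  w_III·p_III = 0.22 × 0.0355172 = 0.00781379
  w_IV·p_IV = 0.34 × 0.0229976 = 0.0078192
Marginal: 0.0428237 + 0.00733365 + 0.00781379 + 0.0078192 = 0.0657904
P(Class III | data) ≈ 0.1188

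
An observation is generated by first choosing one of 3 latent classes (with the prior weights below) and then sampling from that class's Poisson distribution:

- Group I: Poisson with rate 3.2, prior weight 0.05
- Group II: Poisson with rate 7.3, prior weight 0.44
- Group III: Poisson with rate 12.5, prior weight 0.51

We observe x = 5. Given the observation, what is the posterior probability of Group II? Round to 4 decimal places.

By Bayes' theorem, P(k | x) = π_k f_k(x) / Σ_j π_j f_j(x).
Component likelihoods at x = 5:
  f_I = 0.113979
  f_II = 0.116703
  f_III = 0.00947737
Prior × likelihood for each component:
  π_I·f_I = 0.05 × 0.113979 = 0.00569897
  π_II·f_II = 0.44 × 0.116703 = 0.0513495
  π_III·f_III = 0.51 × 0.00947737 = 0.00483346
Denominator: 0.00569897 + 0.0513495 + 0.00483346 = 0.0618819
P(Group II | x) ≈ 0.8298

0.8298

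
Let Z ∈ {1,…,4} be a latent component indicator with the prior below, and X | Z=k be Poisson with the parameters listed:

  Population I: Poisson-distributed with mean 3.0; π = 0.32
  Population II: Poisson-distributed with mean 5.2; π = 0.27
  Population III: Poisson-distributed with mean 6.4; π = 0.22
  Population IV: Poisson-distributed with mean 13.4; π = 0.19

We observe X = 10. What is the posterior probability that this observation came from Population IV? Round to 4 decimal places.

Posterior ∝ prior × likelihood, so P(k | x) ∝ π_k f_k(x); normalise over all components.
Evaluate each component's likelihood at the observed value:
  L_I = e^(−3.0)·3.0^10/10! = 0.000810151
  L_II = e^(−5.2)·5.2^10/10! = 0.0219755
  L_III = e^(−6.4)·6.4^10/10! = 0.05279
  L_IV = e^(−13.4)·13.4^10/10! = 0.0779361
Weight by the priors:
  π_I·L_I = 0.32 × 0.000810151 = 0.000259248
  π_II·L_II = 0.27 × 0.0219755 = 0.00593339
  π_III·L_III = 0.22 × 0.05279 = 0.0116138
  π_IV·L_IV = 0.19 × 0.0779361 = 0.0148079
Evidence: 0.000259248 + 0.00593339 + 0.0116138 + 0.0148079 = 0.0326143
Responsibility of Population IV: 0.0148079 / 0.0326143 ≈ 0.4540

0.4540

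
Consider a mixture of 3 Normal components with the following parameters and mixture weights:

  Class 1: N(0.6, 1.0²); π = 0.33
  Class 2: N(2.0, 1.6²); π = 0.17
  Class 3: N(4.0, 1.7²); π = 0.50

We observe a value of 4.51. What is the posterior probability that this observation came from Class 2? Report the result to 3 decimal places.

0.099

Apply Bayes' rule: the posterior for each component is proportional to its prior times its likelihood at x.
Evaluate each component's likelihood at the observed value:
  L_1 = 0.000191047
  L_2 = 0.0728443
  L_3 = 0.224346
Multiply by the mixture weights:
  π_1·L_1 = 0.33 × 0.000191047 = 6.30457e-05
  π_2·L_2 = 0.17 × 0.0728443 = 0.0123835
  π_3·L_3 = 0.50 × 0.224346 = 0.112173
Normaliser: 6.30457e-05 + 0.0123835 + 0.112173 = 0.124619
Responsibility of Class 2: 0.0123835 / 0.124619 ≈ 0.099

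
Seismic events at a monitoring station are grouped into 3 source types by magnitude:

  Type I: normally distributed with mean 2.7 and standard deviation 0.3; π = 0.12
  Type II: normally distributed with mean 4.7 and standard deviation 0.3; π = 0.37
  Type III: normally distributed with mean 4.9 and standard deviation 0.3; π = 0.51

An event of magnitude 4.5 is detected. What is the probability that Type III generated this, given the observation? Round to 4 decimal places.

0.4144

Posterior ∝ prior × likelihood, so P(k | x) ∝ π_k f_k(x); normalise over all components.
Evaluate each component's likelihood at the observed value:
  f_I = (1/(0.3·√(2π)))·exp(−(4.5−2.7)²/(2·0.3²)) = 1.329808·exp(-18.00000) = 2.02529e-08
  f_II = (1/(0.3·√(2π)))·exp(−(4.5−4.7)²/(2·0.3²)) = 1.329808·exp(-0.22222) = 1.06483
  f_III = (1/(0.3·√(2π)))·exp(−(4.5−4.9)²/(2·0.3²)) = 1.329808·exp(-0.88889) = 0.5467
Multiply by the mixture weights:
  π_I·f_I = 0.12 × 2.02529e-08 = 2.43035e-09
  π_II·f_II = 0.37 × 1.06483 = 0.393986
  π_III·f_III = 0.51 × 0.5467 = 0.278817
Evidence: 2.43035e-09 + 0.393986 + 0.278817 = 0.672803
P(Type III | x) ≈ 0.4144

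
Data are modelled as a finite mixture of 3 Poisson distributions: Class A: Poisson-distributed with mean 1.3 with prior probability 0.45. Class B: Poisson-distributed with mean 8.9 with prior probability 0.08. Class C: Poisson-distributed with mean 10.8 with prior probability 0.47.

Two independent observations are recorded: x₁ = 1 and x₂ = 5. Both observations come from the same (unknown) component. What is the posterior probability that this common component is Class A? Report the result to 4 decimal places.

Apply Bayes' rule: the posterior for each component is proportional to its prior times its likelihood at x.
Since both observations come from the same component, the likelihood for component k is f_k(x₁)·f_k(x₂).
  L_A = [0.354291] × [0.00843243] = 0.00298754
  L_B = [0.00121386] × [0.063467] = 7.70401e-05
  L_C = [0.000220315] × [0.024978] = 5.50301e-06
Multiply by the mixture weights:
  P(Z=A)·L_A = 0.45 × 0.00298754 = 0.00134439
  P(Z=B)·L_B = 0.08 × 7.70401e-05 = 6.16321e-06
  P(Z=C)·L_C = 0.47 × 5.50301e-06 = 2.58642e-06
Denominator: 0.00134439 + 6.16321e-06 + 2.58642e-06 = 0.00135314
P(Class A | x) = 0.00134439 / 0.00135314 ≈ 0.9935

0.9935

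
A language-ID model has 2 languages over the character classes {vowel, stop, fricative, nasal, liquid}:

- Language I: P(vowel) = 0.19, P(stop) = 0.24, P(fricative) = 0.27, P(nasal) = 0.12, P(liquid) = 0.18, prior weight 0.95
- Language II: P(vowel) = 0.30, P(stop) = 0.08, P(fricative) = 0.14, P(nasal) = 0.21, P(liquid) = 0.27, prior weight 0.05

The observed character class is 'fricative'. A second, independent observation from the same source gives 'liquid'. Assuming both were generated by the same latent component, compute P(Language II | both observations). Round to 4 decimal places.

The responsibility of component k is π_k f_k(x) divided by Σ_j π_j f_j(x).
Since both observations come from the same component, the likelihood for component k is f_k(x₁)·f_k(x₂).
  p_I = [P(fricative | comp) = 0.27] × [0.18] = 0.0486
  p_II = [P(fricative | comp) = 0.14] × [0.27] = 0.0378
Weight by the priors:
  π_I·p_I = 0.95 × 0.0486 = 0.04617
  π_II·p_II = 0.05 × 0.0378 = 0.00189
Normaliser: 0.04617 + 0.00189 = 0.04806
P(Language II | data) ≈ 0.0393

0.0393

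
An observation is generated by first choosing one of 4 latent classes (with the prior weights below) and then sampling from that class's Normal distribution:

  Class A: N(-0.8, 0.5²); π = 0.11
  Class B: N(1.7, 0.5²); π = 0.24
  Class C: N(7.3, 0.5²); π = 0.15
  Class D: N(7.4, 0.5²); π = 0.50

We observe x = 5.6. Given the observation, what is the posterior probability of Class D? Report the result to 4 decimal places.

0.6234

The responsibility of component k is P(Z=k) f_k(x) divided by Σ_j P(Z=j) f_j(x).
Component likelihoods at x = 5.6:
  f_A = (1/(0.5·√(2π)))·exp(−(5.6−-0.8)²/(2·0.5²)) = 0.797885·exp(-81.92000) = 2.11123e-36
  f_B = (1/(0.5·√(2π)))·exp(−(5.6−1.7)²/(2·0.5²)) = 0.797885·exp(-30.42000) = 4.90571e-14
  f_C = (1/(0.5·√(2π)))·exp(−(5.6−7.3)²/(2·0.5²)) = 0.797885·exp(-5.78000) = 0.00246444
  f_D = (1/(0.5·√(2π)))·exp(−(5.6−7.4)²/(2·0.5²)) = 0.797885·exp(-6.48000) = 0.0012238
Prior × likelihood for each component:
  P(Z=A)·f_A = 0.11 × 2.11123e-36 = 2.32236e-37
  P(Z=B)·f_B = 0.24 × 4.90571e-14 = 1.17737e-14
  P(Z=C)·f_C = 0.15 × 0.00246444 = 0.000369666
  P(Z=D)·f_D = 0.50 × 0.0012238 = 0.000611902
Sum: 2.32236e-37 + 1.17737e-14 + 0.000369666 + 0.000611902 = 0.000981568
Responsibility of Class D: 0.000611902 / 0.000981568 ≈ 0.6234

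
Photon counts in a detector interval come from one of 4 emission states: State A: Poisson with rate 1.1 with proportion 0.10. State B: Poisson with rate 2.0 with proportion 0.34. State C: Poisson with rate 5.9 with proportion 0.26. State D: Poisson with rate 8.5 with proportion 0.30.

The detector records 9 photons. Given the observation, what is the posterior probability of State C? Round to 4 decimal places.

By Bayes' theorem, P(k | x) = π_k f_k(x) / Σ_j π_j f_j(x).
Evaluate each component's likelihood at the observed value:
  L_A = e^(−1.1)·1.1^9/9! = 2.16295e-06
  L_B = e^(−2.0)·2.0^9/9! = 0.000190949
  L_C = e^(−5.9)·5.9^9/9! = 0.0653985
  L_D = e^(−8.5)·8.5^9/9! = 0.129869
Unnormalised posteriors:
  π_A·L_A = 0.10 × 2.16295e-06 = 2.16295e-07
  π_B·L_B = 0.34 × 0.000190949 = 6.49227e-05
  π_C·L_C = 0.26 × 0.0653985 = 0.0170036
  π_D·L_D = 0.30 × 0.129869 = 0.0389606
Sum: 2.16295e-07 + 6.49227e-05 + 0.0170036 + 0.0389606 = 0.0560293
Responsibility of State C: 0.0170036 / 0.0560293 ≈ 0.3035

0.3035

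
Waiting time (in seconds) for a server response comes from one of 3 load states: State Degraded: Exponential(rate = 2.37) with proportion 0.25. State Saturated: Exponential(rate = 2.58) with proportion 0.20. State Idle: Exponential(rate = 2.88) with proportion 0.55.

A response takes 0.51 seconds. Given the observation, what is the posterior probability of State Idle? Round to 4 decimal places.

Apply Bayes' rule: the posterior for each component is proportional to its prior times its likelihood at x.
Evaluate each component's likelihood at the observed value:
  L_Degraded = 2.37·e^(−2.37·0.51) = 2.37·e^(−1.2087) = 0.707647
  L_Saturated = 2.58·e^(−2.58·0.51) = 2.58·e^(−1.3158) = 0.69211
  L_Idle = 2.88·e^(−2.88·0.51) = 2.88·e^(−1.4688) = 0.66298
Prior × likelihood for each component:
  P(Z=Degraded)·L_Degraded = 0.25 × 0.707647 = 0.176912
  P(Z=Saturated)·L_Saturated = 0.20 × 0.69211 = 0.138422
  P(Z=Idle)·L_Idle = 0.55 × 0.66298 = 0.364639
Sum: 0.176912 + 0.138422 + 0.364639 = 0.679973
P(State Idle | data) ≈ 0.5363

0.5363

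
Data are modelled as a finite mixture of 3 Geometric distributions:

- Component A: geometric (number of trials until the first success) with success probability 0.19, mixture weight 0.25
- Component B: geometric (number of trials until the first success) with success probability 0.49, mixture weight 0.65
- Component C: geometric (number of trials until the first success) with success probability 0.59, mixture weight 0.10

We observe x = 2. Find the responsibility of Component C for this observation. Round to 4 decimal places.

0.1075

The responsibility of component k is π_k f_k(x) divided by Σ_j π_j f_j(x).
Evaluate each component's likelihood at the observed value:
  L_A = 0.19·(1−0.19)^1 = 0.19·0.81 = 0.1539
  L_B = 0.49·(1−0.49)^1 = 0.49·0.51 = 0.2499
  L_C = 0.59·(1−0.59)^1 = 0.59·0.41 = 0.2419
Prior × likelihood for each component:
  π_A·L_A = 0.25 × 0.1539 = 0.038475
  π_B·L_B = 0.65 × 0.2499 = 0.162435
  π_C·L_C = 0.10 × 0.2419 = 0.02419
Evidence: 0.038475 + 0.162435 + 0.02419 = 0.2251
Responsibility of Component C: 0.02419 / 0.2251 ≈ 0.1075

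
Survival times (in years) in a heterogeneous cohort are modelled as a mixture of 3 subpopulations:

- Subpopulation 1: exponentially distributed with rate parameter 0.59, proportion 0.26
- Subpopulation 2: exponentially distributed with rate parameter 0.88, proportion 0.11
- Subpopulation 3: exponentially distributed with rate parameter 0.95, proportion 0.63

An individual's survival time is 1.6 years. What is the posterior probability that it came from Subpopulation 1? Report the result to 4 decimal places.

0.2786

Apply Bayes' rule: the posterior for each component is proportional to its prior times its likelihood at x.
Evaluate each component's likelihood at the observed value:
  p_1 = 0.22955
  p_2 = 0.215276
  p_3 = 0.207776
Multiply by the mixture weights:
  P(Z=1)·p_1 = 0.26 × 0.22955 = 0.0596831
  P(Z=2)·p_2 = 0.11 × 0.215276 = 0.0236804
  P(Z=3)·p_3 = 0.63 × 0.207776 = 0.130899
Marginal: 0.0596831 + 0.0236804 + 0.130899 = 0.214263
Responsibility of Subpopulation 1: 0.0596831 / 0.214263 ≈ 0.2786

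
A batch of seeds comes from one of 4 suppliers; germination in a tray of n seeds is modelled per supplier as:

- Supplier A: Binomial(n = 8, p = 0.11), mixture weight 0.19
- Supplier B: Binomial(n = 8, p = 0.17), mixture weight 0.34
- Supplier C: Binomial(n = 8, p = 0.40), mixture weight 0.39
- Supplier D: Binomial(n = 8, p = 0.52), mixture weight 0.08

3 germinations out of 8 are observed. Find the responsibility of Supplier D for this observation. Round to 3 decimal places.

0.095

Apply Bayes' rule: the posterior for each component is proportional to its prior times its likelihood at x.
Binomial probabilities:
  f_A = 0.0416213
  f_B = 0.108374
  f_C = 0.278692
  f_D = 0.200634
Unnormalised posteriors:
  π_A·f_A = 0.19 × 0.0416213 = 0.00790806
  π_B·f_B = 0.34 × 0.108374 = 0.0368472
  π_C·f_C = 0.39 × 0.278692 = 0.10869
  π_D·f_D = 0.08 × 0.200634 = 0.0160507
Normaliser: 0.00790806 + 0.0368472 + 0.10869 + 0.0160507 = 0.169496
P(Supplier D | the observation) = 0.0160507 / 0.169496 ≈ 0.095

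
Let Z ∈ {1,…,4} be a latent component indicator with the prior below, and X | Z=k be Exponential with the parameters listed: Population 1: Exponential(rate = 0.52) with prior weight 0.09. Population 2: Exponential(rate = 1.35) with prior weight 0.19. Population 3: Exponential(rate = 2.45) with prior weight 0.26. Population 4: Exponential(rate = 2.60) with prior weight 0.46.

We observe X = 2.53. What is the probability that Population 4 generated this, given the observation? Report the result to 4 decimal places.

0.0695

The responsibility of component k is π_k f_k(x) divided by Σ_j π_j f_j(x).
Evaluate each component's likelihood at the observed value:
  f_1 = 0.139523
  f_2 = 0.044361
  f_3 = 0.00497957
  f_4 = 0.00361563
Multiply by the mixture weights:
  π_1·f_1 = 0.09 × 0.139523 = 0.0125571
  π_2·f_2 = 0.19 × 0.044361 = 0.00842858
  π_3·f_3 = 0.26 × 0.00497957 = 0.00129469
  π_4·f_4 = 0.46 × 0.00361563 = 0.00166319
Marginal: 0.0125571 + 0.00842858 + 0.00129469 + 0.00166319 = 0.0239435
P(Population 4 | data) ≈ 0.0695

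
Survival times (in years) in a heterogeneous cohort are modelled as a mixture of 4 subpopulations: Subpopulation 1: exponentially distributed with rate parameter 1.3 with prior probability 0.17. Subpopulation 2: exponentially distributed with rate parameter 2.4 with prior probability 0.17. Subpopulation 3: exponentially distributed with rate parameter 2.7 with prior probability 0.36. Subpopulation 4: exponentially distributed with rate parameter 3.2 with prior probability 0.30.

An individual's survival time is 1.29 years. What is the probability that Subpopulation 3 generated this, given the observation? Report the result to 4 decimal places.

0.2841

The responsibility of component k is π_k f_k(x) divided by Σ_j π_j f_j(x).
Component likelihoods at x = 1.29 years:
  L_1 = 0.243014
  L_2 = 0.108551
  L_3 = 0.0829308
  L_4 = 0.0515682
Multiply by the mixture weights:
  π_1·L_1 = 0.17 × 0.243014 = 0.0413124
  π_2·L_2 = 0.17 × 0.108551 = 0.0184537
  π_3·L_3 = 0.36 × 0.0829308 = 0.0298551
  π_4·L_4 = 0.30 × 0.0515682 = 0.0154705
Normaliser: 0.0413124 + 0.0184537 + 0.0298551 + 0.0154705 = 0.105092
P(Subpopulation 3 | 1.29 years) = 0.0298551 / 0.105092 ≈ 0.2841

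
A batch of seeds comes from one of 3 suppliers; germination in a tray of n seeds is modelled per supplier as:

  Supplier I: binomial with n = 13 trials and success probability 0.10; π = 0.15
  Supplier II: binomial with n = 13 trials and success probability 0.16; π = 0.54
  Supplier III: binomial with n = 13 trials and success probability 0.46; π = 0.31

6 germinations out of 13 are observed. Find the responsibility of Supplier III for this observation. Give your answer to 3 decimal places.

P(component k | x) = w_k·f_k(x) / marginal(x), where marginal(x) = Σ_j w_j·f_j(x).
Binomial probabilities:
  p_I = 0.000820757
  p_II = 0.00849556
  p_III = 0.217681
Weight by the priors:
  w_I·p_I = 0.15 × 0.000820757 = 0.000123114
  w_II·p_II = 0.54 × 0.00849556 = 0.0045876
  w_III·p_III = 0.31 × 0.217681 = 0.0674811
Sum: 0.000123114 + 0.0045876 + 0.0674811 = 0.0721918
P(Supplier III | 6 germinations out of 13) ≈ 0.935

0.935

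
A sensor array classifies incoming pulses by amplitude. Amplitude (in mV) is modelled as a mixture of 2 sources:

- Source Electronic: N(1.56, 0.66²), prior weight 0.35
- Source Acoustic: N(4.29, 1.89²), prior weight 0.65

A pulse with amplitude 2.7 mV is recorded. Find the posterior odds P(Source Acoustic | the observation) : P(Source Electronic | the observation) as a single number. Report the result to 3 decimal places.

Only the two components matter; the odds are (w_i f_i(x)) / (w_j f_j(x)).
Component likelihoods at x = 2.7 mV:
  p_Electronic = 0.135992
  p_Acoustic = 0.148172
0.0963117 / 0.0475972 ≈ 2.023

2.023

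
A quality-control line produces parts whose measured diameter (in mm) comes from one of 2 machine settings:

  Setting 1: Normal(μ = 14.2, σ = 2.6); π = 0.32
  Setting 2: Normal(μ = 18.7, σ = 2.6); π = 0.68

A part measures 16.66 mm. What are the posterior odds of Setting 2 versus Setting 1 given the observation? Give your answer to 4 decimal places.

2.4438

The posterior odds equal the prior odds times the likelihood ratio: (w_i/w_j)·(f_i(x)/f_j(x)).
Component likelihoods at x = 16.66 mm:
  L_1 = (1/(2.6·√(2π)))·exp(−(16.66−14.2)²/(2·2.6²)) = 0.153439·exp(-0.44760) = 0.098072
  L_2 = (1/(2.6·√(2π)))·exp(−(16.66−18.7)²/(2·2.6²)) = 0.153439·exp(-0.30781) = 0.112786
0.0766947 / 0.031383 ≈ 2.4438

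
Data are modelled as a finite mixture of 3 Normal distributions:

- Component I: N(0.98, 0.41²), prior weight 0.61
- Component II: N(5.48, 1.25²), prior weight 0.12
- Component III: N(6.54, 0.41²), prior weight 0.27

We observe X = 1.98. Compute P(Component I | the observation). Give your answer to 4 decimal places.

By Bayes' theorem, P(k | x) = π_k f_k(x) / Σ_j π_j f_j(x).
Evaluate each component's likelihood at the observed value:
  L_I = (1/(0.41·√(2π)))·exp(−(1.98−0.98)²/(2·0.41²)) = 0.973030·exp(-2.97442) = 0.0496995
  L_II = (1/(1.25·√(2π)))·exp(−(1.98−5.48)²/(2·1.25²)) = 0.319154·exp(-3.92000) = 0.00633236
  L_III = (1/(0.41·√(2π)))·exp(−(1.98−6.54)²/(2·0.41²)) = 0.973030·exp(-61.84890) = 1.34119e-27
Prior × likelihood for each component:
  π_I·L_I = 0.61 × 0.0496995 = 0.0303167
  π_II·L_II = 0.12 × 0.00633236 = 0.000759883
  π_III·L_III = 0.27 × 1.34119e-27 = 3.62121e-28
Marginal: 0.0303167 + 0.000759883 + 3.62121e-28 = 0.0310766
Responsibility of Component I: 0.0303167 / 0.0310766 ≈ 0.9755

0.9755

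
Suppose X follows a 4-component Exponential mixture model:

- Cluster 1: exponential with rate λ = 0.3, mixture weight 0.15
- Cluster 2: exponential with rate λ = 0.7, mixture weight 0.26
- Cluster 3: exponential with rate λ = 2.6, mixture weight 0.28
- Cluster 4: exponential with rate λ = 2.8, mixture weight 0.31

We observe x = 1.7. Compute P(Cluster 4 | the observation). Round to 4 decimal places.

By Bayes' theorem, P(k | x) = π_k f_k(x) / Σ_j π_j f_j(x).
Exponential densities:
  f_1 = 0.3·e^(−0.3·1.7) = 0.3·e^(−0.5100) = 0.180149
  f_2 = 0.7·e^(−0.7·1.7) = 0.7·e^(−1.1900) = 0.212955
  f_3 = 2.6·e^(−2.6·1.7) = 2.6·e^(−4.4200) = 0.031289
  f_4 = 2.8·e^(−2.8·1.7) = 2.8·e^(−4.7600) = 0.0239837
Prior × likelihood for each component:
  π_1·f_1 = 0.15 × 0.180149 = 0.0270223
  π_2·f_2 = 0.26 × 0.212955 = 0.0553683
  π_3·f_3 = 0.28 × 0.031289 = 0.00876092
  π_4·f_4 = 0.31 × 0.0239837 = 0.00743495
Marginal: 0.0270223 + 0.0553683 + 0.00876092 + 0.00743495 = 0.0985864
Responsibility of Cluster 4: 0.00743495 / 0.0985864 ≈ 0.0754

0.0754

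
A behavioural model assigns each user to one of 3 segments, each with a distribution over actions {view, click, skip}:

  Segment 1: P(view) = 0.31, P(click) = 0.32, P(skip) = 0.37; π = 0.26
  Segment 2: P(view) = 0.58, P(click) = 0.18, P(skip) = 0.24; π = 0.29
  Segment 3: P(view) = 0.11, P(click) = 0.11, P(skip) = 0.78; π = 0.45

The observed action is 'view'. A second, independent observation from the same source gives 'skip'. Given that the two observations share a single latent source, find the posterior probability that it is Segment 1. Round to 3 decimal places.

Apply Bayes' rule: the posterior for each component is proportional to its prior times its likelihood at x.
Since both observations come from the same component, the likelihood for component k is f_k(x₁)·f_k(x₂).
  p_1 = [P(view | comp) = 0.31] × [0.37] = 0.1147
  p_2 = [P(view | comp) = 0.58] × [0.24] = 0.1392
  p_3 = [P(view | comp) = 0.11] × [0.78] = 0.0858
Multiply by the mixture weights:
  w_1·p_1 = 0.26 × 0.1147 = 0.029822
  w_2·p_2 = 0.29 × 0.1392 = 0.040368
  w_3·p_3 = 0.45 × 0.0858 = 0.03861
Marginal: 0.029822 + 0.040368 + 0.03861 = 0.1088
P(Segment 1 | data) ≈ 0.274

0.274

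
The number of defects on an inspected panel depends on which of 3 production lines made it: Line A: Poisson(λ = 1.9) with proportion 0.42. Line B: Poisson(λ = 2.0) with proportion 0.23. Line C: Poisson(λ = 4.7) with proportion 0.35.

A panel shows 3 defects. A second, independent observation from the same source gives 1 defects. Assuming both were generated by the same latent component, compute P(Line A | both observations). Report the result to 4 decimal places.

0.6003

Posterior ∝ prior × likelihood, so P(k | x) ∝ π_k f_k(x); normalise over all components.
Since both observations come from the same component, the likelihood for component k is f_k(x₁)·f_k(x₂).
  L_A = [e^(−1.9)·1.9^3/3! = 0.170982] × [0.28418] = 0.0485897
  L_B = [e^(−2.0)·2.0^3/3! = 0.180447] × [0.270671] = 0.0488417
  L_C = [e^(−4.7)·4.7^3/3! = 0.157383] × [0.0427478] = 0.00672778
Unnormalised posteriors:
  π_A·L_A = 0.42 × 0.0485897 = 0.0204077
  π_B·L_B = 0.23 × 0.0488417 = 0.0112336
  π_C·L_C = 0.35 × 0.00672778 = 0.00235472
Sum: 0.0204077 + 0.0112336 + 0.00235472 = 0.033996
Responsibility of Line A: 0.0204077 / 0.033996 ≈ 0.6003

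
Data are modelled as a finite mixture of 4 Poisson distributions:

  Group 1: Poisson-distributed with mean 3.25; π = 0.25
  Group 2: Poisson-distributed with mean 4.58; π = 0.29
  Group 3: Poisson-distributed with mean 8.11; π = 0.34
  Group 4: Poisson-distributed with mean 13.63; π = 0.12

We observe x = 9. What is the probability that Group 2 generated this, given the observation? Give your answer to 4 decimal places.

Apply Bayes' rule: the posterior for each component is proportional to its prior times its likelihood at x.
Component likelihoods at x = 9:
  f_1 = e^(−3.25)·3.25^9/9! = 0.00432245
  f_2 = e^(−4.58)·4.58^9/9! = 0.0250586
  f_3 = e^(−8.11)·8.11^9/9! = 0.125689
  f_4 = e^(−13.63)·13.63^9/9! = 0.0538599
Multiply by the mixture weights:
  w_1·f_1 = 0.25 × 0.00432245 = 0.00108061
  w_2·f_2 = 0.29 × 0.0250586 = 0.00726701
  w_3·f_3 = 0.34 × 0.125689 = 0.0427342
  w_4·f_4 = 0.12 × 0.0538599 = 0.00646319
Marginal: 0.00108061 + 0.00726701 + 0.0427342 + 0.00646319 = 0.057545
P(Group 2 | data) ≈ 0.1263

0.1263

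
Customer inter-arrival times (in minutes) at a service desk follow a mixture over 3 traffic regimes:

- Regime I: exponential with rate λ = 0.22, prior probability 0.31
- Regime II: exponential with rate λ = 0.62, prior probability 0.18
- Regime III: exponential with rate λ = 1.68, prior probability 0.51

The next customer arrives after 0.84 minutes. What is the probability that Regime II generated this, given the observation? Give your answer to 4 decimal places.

0.1997

The responsibility of component k is π_k f_k(x) divided by Σ_j π_j f_j(x).
Evaluate each component's likelihood at the observed value:
  p_I = 0.22·e^(−0.22·0.84) = 0.22·e^(−0.1848) = 0.18288
  p_II = 0.62·e^(−0.62·0.84) = 0.62·e^(−0.5208) = 0.368308
  p_III = 1.68·e^(−1.68·0.84) = 1.68·e^(−1.4112) = 0.409669
Prior × likelihood for each component:
  π_I·p_I = 0.31 × 0.18288 = 0.0566926
  π_II·p_II = 0.18 × 0.368308 = 0.0662954
  π_III·p_III = 0.51 × 0.409669 = 0.208931
Marginal: 0.0566926 + 0.0662954 + 0.208931 = 0.331919
Responsibility of Regime II: 0.0662954 / 0.331919 ≈ 0.1997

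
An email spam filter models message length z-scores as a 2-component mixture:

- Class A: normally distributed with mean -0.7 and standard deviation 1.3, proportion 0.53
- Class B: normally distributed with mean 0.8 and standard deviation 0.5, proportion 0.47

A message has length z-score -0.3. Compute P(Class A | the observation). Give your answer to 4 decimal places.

The responsibility of component k is π_k f_k(x) divided by Σ_j π_j f_j(x).
Component likelihoods at x = -0.3:
  f_A = (1/(1.3·√(2π)))·exp(−(-0.3−-0.7)²/(2·1.3²)) = 0.306879·exp(-0.04734) = 0.29269
  f_B = (1/(0.5·√(2π)))·exp(−(-0.3−0.8)²/(2·0.5²)) = 0.797885·exp(-2.42000) = 0.0709492
Unnormalised posteriors:
  π_A·f_A = 0.53 × 0.29269 = 0.155126
  π_B·f_B = 0.47 × 0.0709492 = 0.0333461
Evidence: 0.155126 + 0.0333461 = 0.188472
So the posterior for Class A is 0.155126 / 0.188472 ≈ 0.8231.

0.8231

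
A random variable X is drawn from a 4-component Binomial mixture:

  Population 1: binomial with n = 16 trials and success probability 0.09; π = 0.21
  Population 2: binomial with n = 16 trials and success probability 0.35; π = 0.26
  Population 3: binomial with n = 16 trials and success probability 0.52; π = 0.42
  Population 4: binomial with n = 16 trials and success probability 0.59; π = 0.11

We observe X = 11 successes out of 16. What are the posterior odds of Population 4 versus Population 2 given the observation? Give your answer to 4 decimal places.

The posterior odds equal the prior odds times the likelihood ratio: (P(Z=i)/P(Z=j))·(f_i(x)/f_j(x)).
Evaluate each component's likelihood at the observed value:
  f_1 = C(16,11)·0.09^11·0.91^5 = 4368·3.13811e-12·0.624032 = 8.55376e-09
  f_2 = C(16,11)·0.35^11·0.65^5 = 4368·9.65492e-06·0.116029 = 0.00489326
  f_3 = C(16,11)·0.52^11·0.48^5 = 4368·0.000751687·0.0254804 = 0.0836615
  f_4 = C(16,11)·0.59^11·0.41^5 = 4368·0.00301559·0.0115856 = 0.152607
Posterior odds = (P(Z=4)·f_4) / (P(Z=2)·f_2) = (0.11·0.152607) / (0.26·0.00489326) = 0.0167868 / 0.00127225 ≈ 13.1946

13.1946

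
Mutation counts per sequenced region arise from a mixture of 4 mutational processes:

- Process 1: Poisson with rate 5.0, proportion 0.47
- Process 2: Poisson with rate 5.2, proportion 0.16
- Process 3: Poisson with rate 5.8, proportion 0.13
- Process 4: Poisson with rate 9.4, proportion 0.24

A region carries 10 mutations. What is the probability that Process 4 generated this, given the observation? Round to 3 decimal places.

Posterior ∝ prior × likelihood, so P(k | x) ∝ w_k f_k(x); normalise over all components.
Evaluate each component's likelihood at the observed value:
  f_1 = 0.0181328
  f_2 = 0.0219755
  f_3 = 0.0359426
  f_4 = 0.122786
Unnormalised posteriors:
  w_1·f_1 = 0.47 × 0.0181328 = 0.00852241
  w_2·f_2 = 0.16 × 0.0219755 = 0.00351608
  w_3·f_3 = 0.13 × 0.0359426 = 0.00467253
  w_4·f_4 = 0.24 × 0.122786 = 0.0294685
Denominator: 0.00852241 + 0.00351608 + 0.00467253 + 0.0294685 = 0.0461796
P(Process 4 | data) ≈ 0.638

0.638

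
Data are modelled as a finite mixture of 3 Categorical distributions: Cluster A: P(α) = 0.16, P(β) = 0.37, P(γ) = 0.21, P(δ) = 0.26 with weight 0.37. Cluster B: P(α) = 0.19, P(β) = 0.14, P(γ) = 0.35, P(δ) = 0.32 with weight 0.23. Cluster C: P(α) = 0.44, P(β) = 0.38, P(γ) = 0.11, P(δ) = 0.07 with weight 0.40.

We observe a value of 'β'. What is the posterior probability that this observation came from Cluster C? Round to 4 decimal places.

0.4734

P(component k | x) = P(Z=k)·f_k(x) / marginal(x), where marginal(x) = Σ_j P(Z=j)·f_j(x).
Evaluate each component's likelihood at the observed value:
  p_A = 0.37
  p_B = 0.14
  p_C = 0.38
Weight by the priors:
  P(Z=A)·p_A = 0.37 × 0.37 = 0.1369
  P(Z=B)·p_B = 0.23 × 0.14 = 0.0322
  P(Z=C)·p_C = 0.40 × 0.38 = 0.152
Sum: 0.1369 + 0.0322 + 0.152 = 0.3211
P(Cluster C | the observation) ≈ 0.4734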